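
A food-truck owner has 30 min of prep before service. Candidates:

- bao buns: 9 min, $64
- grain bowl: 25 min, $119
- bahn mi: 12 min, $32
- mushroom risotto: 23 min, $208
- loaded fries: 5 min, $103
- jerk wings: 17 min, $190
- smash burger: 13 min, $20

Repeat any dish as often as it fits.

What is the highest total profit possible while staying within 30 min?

6×loaded fries uses 30 of the 30 min and totals 618.
No other feasible combination exceeds 618.

618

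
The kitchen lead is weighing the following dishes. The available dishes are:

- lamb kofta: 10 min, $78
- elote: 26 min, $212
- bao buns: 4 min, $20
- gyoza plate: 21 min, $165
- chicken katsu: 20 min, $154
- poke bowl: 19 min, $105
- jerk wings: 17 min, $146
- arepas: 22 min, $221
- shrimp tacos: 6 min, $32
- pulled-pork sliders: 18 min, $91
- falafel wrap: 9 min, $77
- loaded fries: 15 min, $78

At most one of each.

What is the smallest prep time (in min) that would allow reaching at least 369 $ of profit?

Minimise min subject to total profit ≥ 369.
Taking lamb kofta + arepas + falafel wrap gives 376 (≥ 369) for 41 min.
No combination under 41 min hits 369.

41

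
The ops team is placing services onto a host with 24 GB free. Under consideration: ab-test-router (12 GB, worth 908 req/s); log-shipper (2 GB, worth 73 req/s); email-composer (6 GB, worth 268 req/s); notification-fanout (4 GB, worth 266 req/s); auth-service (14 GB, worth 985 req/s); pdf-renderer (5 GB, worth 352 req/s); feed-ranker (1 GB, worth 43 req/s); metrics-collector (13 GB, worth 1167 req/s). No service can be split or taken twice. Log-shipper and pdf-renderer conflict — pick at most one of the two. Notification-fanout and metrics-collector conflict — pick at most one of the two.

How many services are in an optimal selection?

Optimal total is 1787.
One optimal bundle: email-composer + pdf-renderer + metrics-collector (24 GB).
All optima have 3 services.

3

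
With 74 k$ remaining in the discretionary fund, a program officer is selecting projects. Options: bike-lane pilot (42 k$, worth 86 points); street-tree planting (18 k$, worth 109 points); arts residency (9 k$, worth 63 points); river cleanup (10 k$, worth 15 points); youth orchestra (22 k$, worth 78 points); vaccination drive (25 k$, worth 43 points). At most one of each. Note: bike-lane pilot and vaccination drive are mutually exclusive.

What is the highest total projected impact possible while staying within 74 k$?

293

Density check — arts residency 7.00, street-tree planting 6.06, youth orchestra 3.55, bike-lane pilot 2.05 are the best per k$.
Taking street-tree planting + arts residency + youth orchestra + vaccination drive: 74 k$ used, 293 in projected impact.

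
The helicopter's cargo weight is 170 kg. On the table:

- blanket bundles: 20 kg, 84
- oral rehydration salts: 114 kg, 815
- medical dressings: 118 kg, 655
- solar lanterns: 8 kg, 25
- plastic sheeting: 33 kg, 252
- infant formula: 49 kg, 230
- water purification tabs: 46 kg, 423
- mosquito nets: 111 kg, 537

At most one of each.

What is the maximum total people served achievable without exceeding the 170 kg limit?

1263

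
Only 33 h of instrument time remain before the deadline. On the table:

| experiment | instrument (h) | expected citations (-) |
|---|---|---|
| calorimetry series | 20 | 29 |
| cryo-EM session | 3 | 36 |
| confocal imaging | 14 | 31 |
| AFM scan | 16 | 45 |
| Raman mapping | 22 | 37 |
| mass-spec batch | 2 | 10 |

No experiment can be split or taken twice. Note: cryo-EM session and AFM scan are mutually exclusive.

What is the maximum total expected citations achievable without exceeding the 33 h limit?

86

By expected citations per h: cryo-EM session 12.00, mass-spec batch 5.00, AFM scan 2.81 lead.
Best packing: confocal imaging + AFM scan + mass-spec batch — 32 h, 86 total.
That's the maximum — no feasible swap from here does better than 86.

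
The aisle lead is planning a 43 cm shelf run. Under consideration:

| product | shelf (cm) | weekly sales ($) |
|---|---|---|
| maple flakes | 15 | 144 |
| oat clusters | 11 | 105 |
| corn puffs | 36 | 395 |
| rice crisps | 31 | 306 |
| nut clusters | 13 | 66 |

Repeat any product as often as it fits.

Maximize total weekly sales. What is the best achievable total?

Density check — corn puffs 10.97, rice crisps 9.87, maple flakes 9.60, oat clusters 9.55 are the best per cm.
Filling by ratio: corn puffs for 395, with 7 cm left unused.
Dropping corn puffs frees 36 cm; slotting in oat clusters + rice crisps (42 cm) lifts the total to 411 at 42 cm.
Every other selection either busts 43 cm or fails to beat 411.

411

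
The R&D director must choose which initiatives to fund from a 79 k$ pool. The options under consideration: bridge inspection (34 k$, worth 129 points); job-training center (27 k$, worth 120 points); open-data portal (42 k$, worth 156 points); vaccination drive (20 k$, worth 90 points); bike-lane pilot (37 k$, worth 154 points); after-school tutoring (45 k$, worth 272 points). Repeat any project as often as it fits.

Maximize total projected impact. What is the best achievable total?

401

Filling by ratio: vaccination drive + after-school tutoring for 362, with 14 k$ left unused.
Dropping vaccination drive frees 20 k$; slotting in bridge inspection (34 k$) lifts the total to 401 at 79 k$.
Every other selection either busts 79 k$ or fails to beat 401.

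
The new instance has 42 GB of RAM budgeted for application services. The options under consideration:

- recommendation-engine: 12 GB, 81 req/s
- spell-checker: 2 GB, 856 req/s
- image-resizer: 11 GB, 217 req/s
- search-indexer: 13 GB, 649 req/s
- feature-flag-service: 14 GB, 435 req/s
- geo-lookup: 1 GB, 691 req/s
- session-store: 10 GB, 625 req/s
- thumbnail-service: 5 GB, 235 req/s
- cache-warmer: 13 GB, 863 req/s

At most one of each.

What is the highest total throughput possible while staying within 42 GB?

Best packing: spell-checker + search-indexer + geo-lookup + session-store + cache-warmer — 39 GB, 3684 total.
Runner-up spell-checker + image-resizer + geo-lookup + session-store + thumbnail-service + cache-warmer tops out at 3487.

3684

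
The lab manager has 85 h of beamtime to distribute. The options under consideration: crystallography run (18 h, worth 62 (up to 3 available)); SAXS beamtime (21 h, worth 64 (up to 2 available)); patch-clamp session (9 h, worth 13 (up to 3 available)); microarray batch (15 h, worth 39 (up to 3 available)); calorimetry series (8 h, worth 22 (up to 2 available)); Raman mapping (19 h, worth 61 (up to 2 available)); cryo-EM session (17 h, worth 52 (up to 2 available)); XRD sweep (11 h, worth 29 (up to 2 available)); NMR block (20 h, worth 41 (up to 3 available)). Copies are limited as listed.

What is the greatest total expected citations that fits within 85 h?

276

Density check — crystallography run 3.44, Raman mapping 3.21, cryo-EM session 3.06, SAXS beamtime 3.05 are the best per h.
Filling by ratio: 3×crystallography run + calorimetry series + Raman mapping for 269, with 4 h left unused.
Replace calorimetry series with XRD sweep: the trade gains 7 net, giving 276 at 84 h.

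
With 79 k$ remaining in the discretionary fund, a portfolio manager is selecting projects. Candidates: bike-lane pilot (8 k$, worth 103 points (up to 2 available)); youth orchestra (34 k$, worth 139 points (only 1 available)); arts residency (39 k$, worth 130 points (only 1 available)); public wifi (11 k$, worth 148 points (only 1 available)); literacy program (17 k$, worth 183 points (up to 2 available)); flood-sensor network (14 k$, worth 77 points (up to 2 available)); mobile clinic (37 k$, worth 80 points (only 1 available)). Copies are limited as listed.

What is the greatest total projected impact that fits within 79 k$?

Density check — public wifi 13.45, bike-lane pilot 12.88, literacy program 10.76 are the best per k$.
The ratio ordering already packs tightly: 2×bike-lane pilot + public wifi + 2×literacy program + flood-sensor network, 75 k$, 797.
Nothing else within 79 k$ beats 797.

797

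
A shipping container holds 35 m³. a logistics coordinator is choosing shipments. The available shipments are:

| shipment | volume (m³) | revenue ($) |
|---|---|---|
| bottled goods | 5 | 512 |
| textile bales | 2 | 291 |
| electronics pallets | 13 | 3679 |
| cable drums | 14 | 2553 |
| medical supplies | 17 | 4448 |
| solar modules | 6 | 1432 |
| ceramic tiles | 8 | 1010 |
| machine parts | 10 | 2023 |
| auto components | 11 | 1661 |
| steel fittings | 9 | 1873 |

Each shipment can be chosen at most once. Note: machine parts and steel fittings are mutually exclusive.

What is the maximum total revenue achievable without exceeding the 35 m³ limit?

Greedy by ratio would take textile bales + electronics pallets + medical supplies: 32 m³ used, total 8418.
The 2 m³ tied up in textile bales is better spent on bottled goods — total rises to 8639 (35 m³).
Runner-up textile bales + electronics pallets + medical supplies tops out at 8418.

8639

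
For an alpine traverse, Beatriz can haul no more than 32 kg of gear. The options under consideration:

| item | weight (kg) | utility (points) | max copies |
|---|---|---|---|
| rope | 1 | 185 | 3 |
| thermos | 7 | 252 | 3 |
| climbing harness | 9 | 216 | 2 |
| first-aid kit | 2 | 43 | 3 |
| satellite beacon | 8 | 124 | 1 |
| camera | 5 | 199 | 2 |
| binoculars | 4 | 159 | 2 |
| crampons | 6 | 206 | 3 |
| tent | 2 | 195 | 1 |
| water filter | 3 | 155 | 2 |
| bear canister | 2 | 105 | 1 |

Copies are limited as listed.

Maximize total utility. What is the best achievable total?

Ranking by ratio (utility/kg): rope 185.00, tent 97.50, bear canister 52.50.
The ratio heuristic lands on 3×rope + 2×camera + 2×binoculars + tent + 2×water filter + bear canister (1881) but leaves 1 kg idle.
The 5 kg tied up in camera is better spent on crampons — total rises to 1888 (32 kg).
Every other selection either busts 32 kg or exceeds an availability limit or fails to beat 1888.

1888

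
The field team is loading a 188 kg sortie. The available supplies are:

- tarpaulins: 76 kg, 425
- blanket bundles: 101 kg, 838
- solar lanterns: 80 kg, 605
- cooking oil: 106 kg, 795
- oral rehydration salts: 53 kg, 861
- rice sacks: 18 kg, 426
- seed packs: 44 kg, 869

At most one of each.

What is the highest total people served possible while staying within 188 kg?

Density check — rice sacks 23.67, seed packs 19.75, oral rehydration salts 16.25, blanket bundles 8.30 are the best per kg.
Taking the top-ratio supplies first gives oral rehydration salts + rice sacks + seed packs for 2156 (115 kg).
Dropping rice sacks frees 18 kg; slotting in solar lanterns (80 kg) lifts the total to 2335 at 177 kg.

2335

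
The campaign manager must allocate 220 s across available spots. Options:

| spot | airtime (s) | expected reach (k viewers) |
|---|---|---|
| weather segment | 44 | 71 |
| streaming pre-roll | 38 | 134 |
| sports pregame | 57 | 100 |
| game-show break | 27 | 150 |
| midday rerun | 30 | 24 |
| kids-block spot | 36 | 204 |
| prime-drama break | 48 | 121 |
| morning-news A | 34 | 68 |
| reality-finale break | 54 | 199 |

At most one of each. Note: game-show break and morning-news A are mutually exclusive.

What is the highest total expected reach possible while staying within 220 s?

808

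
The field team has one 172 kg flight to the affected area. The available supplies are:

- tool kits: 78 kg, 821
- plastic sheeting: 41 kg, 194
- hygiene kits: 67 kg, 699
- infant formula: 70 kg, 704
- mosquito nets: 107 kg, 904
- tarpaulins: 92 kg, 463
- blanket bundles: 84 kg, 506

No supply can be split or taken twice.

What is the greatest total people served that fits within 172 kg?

A density-first pass picks tool kits + hygiene kits — 1520 at 145 kg.
Dropping hygiene kits frees 67 kg; slotting in infant formula (70 kg) lifts the total to 1525 at 148 kg.
Next best is tool kits + hygiene kits at 1520 (145 kg) — short by 5.

1525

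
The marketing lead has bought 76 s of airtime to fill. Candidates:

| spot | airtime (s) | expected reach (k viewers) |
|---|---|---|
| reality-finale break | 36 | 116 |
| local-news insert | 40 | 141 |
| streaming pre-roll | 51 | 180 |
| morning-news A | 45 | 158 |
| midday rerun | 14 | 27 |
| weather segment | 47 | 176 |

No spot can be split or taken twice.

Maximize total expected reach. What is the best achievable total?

257

By expected reach per s: weather segment 3.74, streaming pre-roll 3.53, local-news insert 3.52, morning-news A 3.51 lead.
Greedy by ratio would take midday rerun + weather segment: 61 s used, total 203.
Dropping midday rerun and weather segment frees 61 s; slotting in reality-finale break + local-news insert (76 s) lifts the total to 257 at 76 s.
Next best is streaming pre-roll + midday rerun at 207 (65 s) — short by 50.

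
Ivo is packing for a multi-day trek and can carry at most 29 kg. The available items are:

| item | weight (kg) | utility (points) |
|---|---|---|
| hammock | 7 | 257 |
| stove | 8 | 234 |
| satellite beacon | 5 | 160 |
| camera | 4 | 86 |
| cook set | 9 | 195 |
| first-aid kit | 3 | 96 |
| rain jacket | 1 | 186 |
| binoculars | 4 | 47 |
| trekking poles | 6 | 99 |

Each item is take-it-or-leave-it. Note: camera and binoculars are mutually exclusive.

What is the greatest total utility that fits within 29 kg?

The ratio ordering already packs tightly: hammock + stove + satellite beacon + camera + first-aid kit + rain jacket, 28 kg, 1019.
An exhaustive check of the 512 subsets confirms 1019.

1019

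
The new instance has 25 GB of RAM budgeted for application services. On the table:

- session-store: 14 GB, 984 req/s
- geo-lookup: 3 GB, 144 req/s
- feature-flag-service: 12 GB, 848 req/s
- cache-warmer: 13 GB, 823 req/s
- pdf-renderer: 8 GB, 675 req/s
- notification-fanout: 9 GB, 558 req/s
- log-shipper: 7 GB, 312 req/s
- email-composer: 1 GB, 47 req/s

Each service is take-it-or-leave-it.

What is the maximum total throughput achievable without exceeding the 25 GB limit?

1803

Density check — pdf-renderer 84.38, feature-flag-service 70.67, session-store 70.29 are the best per GB.
Greedy by ratio would take geo-lookup + feature-flag-service + pdf-renderer + email-composer: 24 GB used, total 1714.
Dropping feature-flag-service and email-composer frees 13 GB; slotting in session-store (14 GB) lifts the total to 1803 at 25 GB.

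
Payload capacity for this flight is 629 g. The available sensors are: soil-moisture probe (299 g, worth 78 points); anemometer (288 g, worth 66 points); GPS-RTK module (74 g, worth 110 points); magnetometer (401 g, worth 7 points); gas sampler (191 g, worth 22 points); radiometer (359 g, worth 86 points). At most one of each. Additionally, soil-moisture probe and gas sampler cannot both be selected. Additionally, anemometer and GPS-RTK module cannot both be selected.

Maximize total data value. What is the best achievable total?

218

GPS-RTK module + gas sampler + radiometer uses 624 of the 629 g and totals 218.
Runner-up GPS-RTK module + radiometer tops out at 196.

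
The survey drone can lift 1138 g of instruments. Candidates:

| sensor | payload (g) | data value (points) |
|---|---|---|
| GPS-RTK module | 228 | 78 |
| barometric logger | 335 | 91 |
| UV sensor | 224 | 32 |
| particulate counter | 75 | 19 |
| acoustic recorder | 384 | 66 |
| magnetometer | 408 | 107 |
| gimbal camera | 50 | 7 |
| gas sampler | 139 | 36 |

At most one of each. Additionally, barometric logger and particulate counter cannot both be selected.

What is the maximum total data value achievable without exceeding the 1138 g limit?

312

Taking GPS-RTK module + barometric logger + magnetometer + gas sampler: 1110 g used, 312 in data value.
The closest alternative, GPS-RTK module + barometric logger + magnetometer + gimbal camera, reaches only 283.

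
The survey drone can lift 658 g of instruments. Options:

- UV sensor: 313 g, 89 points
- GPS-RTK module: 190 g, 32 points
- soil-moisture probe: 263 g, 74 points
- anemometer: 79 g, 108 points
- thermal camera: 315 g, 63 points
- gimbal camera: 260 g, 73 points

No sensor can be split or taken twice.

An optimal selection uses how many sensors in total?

3

Best achievable data value is 271.
One optimal bundle: UV sensor + soil-moisture probe + anemometer (655 g).
Every optimal selection uses 3 sensors.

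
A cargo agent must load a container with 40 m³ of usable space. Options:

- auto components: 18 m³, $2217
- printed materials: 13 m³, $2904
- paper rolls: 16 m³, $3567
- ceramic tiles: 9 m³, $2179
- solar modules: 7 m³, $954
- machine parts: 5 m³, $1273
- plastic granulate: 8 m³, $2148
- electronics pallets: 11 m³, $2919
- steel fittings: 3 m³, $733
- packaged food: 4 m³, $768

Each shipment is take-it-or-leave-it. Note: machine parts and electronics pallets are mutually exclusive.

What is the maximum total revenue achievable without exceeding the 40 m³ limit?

Ranking by ratio (revenue/m³): plastic granulate 268.50, electronics pallets 265.36, machine parts 254.60.
Taking printed materials + ceramic tiles + electronics pallets + steel fittings + packaged food: 40 m³ used, 9503 in revenue.
Next best is printed materials + plastic granulate + electronics pallets + steel fittings + packaged food at 9472 (39 m³) — short by 31.

9503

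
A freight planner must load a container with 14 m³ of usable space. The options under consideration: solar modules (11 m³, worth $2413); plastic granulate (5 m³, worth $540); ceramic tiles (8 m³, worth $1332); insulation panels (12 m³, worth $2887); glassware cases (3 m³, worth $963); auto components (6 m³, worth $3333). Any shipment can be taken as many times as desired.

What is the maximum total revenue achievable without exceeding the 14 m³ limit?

6666

The ratio ordering already packs tightly: 2×auto components, 12 m³, 6666.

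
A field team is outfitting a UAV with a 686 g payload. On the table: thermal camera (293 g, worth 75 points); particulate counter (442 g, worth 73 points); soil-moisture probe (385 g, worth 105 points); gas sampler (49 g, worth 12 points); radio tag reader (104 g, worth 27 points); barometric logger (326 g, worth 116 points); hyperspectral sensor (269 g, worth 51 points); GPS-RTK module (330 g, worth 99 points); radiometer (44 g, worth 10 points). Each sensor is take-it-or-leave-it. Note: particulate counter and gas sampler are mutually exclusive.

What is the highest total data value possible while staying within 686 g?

215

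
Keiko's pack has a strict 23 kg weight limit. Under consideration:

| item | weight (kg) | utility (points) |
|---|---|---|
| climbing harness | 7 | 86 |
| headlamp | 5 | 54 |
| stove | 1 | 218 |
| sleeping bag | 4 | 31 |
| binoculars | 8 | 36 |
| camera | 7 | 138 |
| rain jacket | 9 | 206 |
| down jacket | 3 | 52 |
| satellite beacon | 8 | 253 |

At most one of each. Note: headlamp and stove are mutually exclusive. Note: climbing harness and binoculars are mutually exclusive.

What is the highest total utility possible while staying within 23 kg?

729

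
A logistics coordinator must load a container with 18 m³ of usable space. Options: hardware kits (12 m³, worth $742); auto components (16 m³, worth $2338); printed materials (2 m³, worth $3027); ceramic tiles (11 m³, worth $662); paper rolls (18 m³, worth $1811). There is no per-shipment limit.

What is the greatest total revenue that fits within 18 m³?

27243

Ranking by ratio (revenue/m³): printed materials 1513.50, auto components 146.12, paper rolls 100.61.
9×printed materials uses 18 of the 18 m³ and totals 27243.
That's the maximum — no swap from here does better than 27243.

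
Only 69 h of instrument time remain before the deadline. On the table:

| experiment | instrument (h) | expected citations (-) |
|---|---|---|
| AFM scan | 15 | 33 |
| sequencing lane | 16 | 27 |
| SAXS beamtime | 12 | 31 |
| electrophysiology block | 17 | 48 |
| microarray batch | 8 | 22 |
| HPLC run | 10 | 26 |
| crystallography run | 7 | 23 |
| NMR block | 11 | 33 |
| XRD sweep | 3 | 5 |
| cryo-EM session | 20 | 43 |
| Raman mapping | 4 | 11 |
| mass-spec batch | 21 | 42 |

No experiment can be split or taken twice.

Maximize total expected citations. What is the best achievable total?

194

Taking SAXS beamtime + electrophysiology block + microarray batch + HPLC run + crystallography run + NMR block + Raman mapping: 69 h used, 194 in expected citations.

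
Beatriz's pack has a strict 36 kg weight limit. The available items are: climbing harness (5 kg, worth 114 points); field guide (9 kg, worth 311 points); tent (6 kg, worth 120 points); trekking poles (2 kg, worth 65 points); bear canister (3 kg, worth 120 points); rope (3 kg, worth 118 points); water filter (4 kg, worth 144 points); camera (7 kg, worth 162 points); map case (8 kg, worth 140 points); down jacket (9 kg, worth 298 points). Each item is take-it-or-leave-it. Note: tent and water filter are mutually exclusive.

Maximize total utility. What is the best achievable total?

Best packing: climbing harness + field guide + trekking poles + bear canister + rope + water filter + down jacket — 35 kg, 1170 total.
No other feasible combination exceeds 1170.

1170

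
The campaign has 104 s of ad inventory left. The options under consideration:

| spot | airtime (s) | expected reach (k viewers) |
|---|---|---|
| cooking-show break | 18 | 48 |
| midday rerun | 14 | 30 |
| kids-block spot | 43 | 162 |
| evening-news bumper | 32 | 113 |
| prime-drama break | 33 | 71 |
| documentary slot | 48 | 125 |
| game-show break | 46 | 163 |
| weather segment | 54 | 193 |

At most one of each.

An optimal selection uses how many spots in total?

2

Optimal total is 356.
One optimal bundle: game-show break + weather segment (100 s).
All optima have 2 spots.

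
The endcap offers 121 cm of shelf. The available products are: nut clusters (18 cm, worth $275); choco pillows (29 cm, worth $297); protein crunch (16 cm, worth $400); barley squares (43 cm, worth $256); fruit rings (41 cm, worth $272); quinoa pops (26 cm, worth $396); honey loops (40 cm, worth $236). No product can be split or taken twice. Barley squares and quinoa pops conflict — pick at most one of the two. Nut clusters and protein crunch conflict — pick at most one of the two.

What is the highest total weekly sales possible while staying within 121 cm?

Taking choco pillows + protein crunch + fruit rings + quinoa pops: 112 cm used, 1365 in weekly sales.
An exhaustive check of the 128 subsets confirms 1365.

1365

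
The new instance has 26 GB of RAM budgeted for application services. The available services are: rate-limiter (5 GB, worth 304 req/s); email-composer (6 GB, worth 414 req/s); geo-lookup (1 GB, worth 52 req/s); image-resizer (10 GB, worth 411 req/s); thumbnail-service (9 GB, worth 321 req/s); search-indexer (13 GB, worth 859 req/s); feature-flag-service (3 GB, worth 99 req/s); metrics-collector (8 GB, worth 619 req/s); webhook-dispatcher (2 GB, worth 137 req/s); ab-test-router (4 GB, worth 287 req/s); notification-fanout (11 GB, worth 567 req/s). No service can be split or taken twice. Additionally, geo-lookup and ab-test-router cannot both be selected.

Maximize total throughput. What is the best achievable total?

1782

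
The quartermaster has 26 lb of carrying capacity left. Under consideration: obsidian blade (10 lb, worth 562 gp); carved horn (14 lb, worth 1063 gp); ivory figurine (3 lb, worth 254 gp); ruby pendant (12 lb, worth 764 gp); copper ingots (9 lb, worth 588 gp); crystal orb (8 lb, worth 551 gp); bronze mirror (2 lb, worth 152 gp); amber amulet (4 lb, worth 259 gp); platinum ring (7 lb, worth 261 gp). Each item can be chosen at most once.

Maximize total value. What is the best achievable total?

1905

Filling by ratio: carved horn + ivory figurine + bronze mirror + amber amulet for 1728, with 3 lb left unused.
Dropping bronze mirror and amber amulet frees 6 lb; slotting in copper ingots (9 lb) lifts the total to 1905 at 26 lb.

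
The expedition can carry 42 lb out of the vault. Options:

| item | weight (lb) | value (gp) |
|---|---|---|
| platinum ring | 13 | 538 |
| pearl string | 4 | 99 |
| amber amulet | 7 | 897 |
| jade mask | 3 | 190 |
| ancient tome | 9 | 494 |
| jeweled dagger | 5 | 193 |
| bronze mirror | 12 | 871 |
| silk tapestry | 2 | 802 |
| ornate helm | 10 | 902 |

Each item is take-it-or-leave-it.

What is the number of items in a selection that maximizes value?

The maximum value within 42 lb is 3966.
For example amber amulet + ancient tome + bronze mirror + silk tapestry + ornate helm achieves it, using 40 lb.
Any selection reaching 3966 contains exactly 5 items.

5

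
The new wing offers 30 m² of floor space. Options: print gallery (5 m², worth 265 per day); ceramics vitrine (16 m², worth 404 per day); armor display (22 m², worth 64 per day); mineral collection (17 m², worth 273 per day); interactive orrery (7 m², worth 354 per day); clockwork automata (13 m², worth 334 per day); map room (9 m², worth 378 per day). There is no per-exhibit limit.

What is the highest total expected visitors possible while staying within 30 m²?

Best packing: 6×print gallery — 30 m², 1590 total.

1590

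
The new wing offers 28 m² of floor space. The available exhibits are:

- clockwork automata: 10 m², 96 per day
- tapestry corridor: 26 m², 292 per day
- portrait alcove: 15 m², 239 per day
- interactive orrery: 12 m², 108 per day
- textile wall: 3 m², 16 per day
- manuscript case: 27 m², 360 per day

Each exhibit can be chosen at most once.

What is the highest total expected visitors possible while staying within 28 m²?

Greedy by ratio would take clockwork automata + portrait alcove + textile wall: 28 m² used, total 351.
Replace clockwork automata and portrait alcove and textile wall with manuscript case: the trade gains 9 net, giving 360 at 27 m².
An exhaustive check of the 64 subsets confirms 360.

360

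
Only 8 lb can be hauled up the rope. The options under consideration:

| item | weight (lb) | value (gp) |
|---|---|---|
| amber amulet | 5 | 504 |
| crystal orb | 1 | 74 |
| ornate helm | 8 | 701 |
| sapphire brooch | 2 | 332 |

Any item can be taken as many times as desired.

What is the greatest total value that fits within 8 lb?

1328

4×sapphire brooch uses 8 of the 8 lb and totals 1328.
No other feasible combination exceeds 1328.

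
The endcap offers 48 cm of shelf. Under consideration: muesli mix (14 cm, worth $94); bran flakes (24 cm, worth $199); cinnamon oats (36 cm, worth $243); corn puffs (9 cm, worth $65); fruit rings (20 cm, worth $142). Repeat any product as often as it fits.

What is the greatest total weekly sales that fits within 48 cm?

398

By weekly sales per cm: bran flakes 8.29, corn puffs 7.22, fruit rings 7.10 lead.
The ratio ordering already packs tightly: 2×bran flakes, 48 cm, 398.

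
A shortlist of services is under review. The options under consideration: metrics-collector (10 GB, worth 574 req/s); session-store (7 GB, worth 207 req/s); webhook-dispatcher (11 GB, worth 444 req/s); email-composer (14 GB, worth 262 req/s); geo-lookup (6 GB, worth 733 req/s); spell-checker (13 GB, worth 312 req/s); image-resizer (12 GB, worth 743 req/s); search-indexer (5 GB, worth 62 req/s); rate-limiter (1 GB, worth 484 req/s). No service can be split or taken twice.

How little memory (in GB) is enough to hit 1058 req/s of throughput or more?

7

Look for the lowest-memory combination reaching 1058.
geo-lookup + rate-limiter reaches 1217 using 7 GB.
Below 7 GB the best achievable stays under 1058.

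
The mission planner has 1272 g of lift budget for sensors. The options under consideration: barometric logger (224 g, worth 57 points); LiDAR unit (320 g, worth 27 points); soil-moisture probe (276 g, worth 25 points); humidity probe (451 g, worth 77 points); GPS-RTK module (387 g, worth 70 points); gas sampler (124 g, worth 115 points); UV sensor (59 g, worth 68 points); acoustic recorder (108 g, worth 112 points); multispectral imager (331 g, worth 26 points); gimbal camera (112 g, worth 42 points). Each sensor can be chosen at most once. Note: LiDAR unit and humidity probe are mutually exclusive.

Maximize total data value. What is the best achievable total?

484

The ratio heuristic lands on barometric logger + GPS-RTK module + gas sampler + UV sensor + acoustic recorder + gimbal camera (464) but leaves 258 g idle.
The 224 g tied up in barometric logger is better spent on humidity probe — total rises to 484 (1241 g).
Next best is barometric logger + humidity probe + gas sampler + UV sensor + acoustic recorder + gimbal camera at 471 (1078 g) — short by 13.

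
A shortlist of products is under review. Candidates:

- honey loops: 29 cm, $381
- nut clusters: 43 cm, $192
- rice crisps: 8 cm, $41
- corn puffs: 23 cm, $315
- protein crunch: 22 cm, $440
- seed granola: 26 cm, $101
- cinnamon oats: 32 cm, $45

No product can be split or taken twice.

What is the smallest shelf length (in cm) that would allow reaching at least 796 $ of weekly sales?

Minimise cm subject to total weekly sales ≥ 796.
Taking honey loops + protein crunch gives 821 (≥ 796) for 51 cm.
Below 51 cm the best achievable stays under 796.

51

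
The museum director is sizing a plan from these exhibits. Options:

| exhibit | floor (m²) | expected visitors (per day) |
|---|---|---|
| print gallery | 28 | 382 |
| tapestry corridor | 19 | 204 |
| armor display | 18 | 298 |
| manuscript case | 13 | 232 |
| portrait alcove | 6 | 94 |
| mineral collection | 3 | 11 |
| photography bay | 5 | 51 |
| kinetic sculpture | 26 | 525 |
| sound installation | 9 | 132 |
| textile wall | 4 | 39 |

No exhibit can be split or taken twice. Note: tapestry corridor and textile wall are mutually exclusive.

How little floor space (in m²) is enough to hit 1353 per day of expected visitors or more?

81

Minimise m² subject to total expected visitors ≥ 1353.
armor display + manuscript case + portrait alcove + photography bay + kinetic sculpture + sound installation + textile wall reaches 1371 using 81 m².
No combination under 81 m² hits 1353.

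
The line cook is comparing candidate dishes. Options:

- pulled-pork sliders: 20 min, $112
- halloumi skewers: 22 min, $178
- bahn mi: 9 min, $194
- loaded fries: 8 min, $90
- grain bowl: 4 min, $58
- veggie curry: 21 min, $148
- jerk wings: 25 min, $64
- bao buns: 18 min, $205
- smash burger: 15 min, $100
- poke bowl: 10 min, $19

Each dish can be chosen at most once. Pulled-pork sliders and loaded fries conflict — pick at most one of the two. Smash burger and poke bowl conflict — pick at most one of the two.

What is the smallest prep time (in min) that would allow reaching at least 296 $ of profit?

21

Minimise min subject to total profit ≥ 296.
bahn mi + loaded fries + grain bowl reaches 342 using 21 min.
Any bundle with less than 21 min falls short of 296.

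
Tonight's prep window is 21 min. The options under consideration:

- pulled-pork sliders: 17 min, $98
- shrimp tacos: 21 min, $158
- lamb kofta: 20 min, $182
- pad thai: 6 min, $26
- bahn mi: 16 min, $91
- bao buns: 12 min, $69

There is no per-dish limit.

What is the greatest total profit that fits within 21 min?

By profit per min: lamb kofta 9.10, shrimp tacos 7.52, pulled-pork sliders 5.76, bao buns 5.75 lead.
Taking lamb kofta: 20 min used, 182 in profit.

182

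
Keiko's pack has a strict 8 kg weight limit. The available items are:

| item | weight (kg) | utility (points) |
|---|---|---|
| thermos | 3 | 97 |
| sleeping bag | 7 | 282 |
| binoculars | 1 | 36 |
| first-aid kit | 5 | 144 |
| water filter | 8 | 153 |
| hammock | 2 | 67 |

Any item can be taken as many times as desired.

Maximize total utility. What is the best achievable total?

Best packing: sleeping bag + binoculars — 8 kg, 318 total.
No other feasible combination exceeds 318.

318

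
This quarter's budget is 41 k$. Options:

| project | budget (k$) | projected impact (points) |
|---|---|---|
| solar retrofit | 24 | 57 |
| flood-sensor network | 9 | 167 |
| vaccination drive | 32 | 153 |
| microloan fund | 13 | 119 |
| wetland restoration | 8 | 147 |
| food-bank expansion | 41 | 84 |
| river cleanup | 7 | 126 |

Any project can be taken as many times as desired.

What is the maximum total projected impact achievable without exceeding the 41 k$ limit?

755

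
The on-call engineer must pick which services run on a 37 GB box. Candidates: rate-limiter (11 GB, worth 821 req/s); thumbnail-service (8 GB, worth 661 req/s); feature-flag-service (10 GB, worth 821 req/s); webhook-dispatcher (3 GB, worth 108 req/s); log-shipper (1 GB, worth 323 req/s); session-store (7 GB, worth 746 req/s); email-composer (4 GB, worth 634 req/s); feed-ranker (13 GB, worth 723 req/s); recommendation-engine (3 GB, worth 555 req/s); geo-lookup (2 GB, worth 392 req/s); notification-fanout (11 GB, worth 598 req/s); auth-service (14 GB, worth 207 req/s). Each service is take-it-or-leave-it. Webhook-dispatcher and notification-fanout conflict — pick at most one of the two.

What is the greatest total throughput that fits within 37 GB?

Best packing: rate-limiter + thumbnail-service + log-shipper + session-store + email-composer + recommendation-engine + geo-lookup — 36 GB, 4132 total.
Thumbnail-service + feature-flag-service + log-shipper + session-store + email-composer + recommendation-engine + geo-lookup (35 GB) also reaches 4132 — a tie, but nothing goes higher.

4132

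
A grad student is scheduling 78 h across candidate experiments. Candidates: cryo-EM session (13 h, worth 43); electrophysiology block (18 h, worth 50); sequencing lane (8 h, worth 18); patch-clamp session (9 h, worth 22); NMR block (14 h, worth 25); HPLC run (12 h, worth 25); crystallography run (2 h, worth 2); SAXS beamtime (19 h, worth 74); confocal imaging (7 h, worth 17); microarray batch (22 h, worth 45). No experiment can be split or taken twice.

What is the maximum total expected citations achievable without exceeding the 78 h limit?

231

Filling by ratio: cryo-EM session + electrophysiology block + sequencing lane + patch-clamp session + crystallography run + SAXS beamtime + confocal imaging for 226, with 2 h left unused.
Replace sequencing lane and crystallography run with HPLC run: the trade gains 5 net, giving 231 at 78 h.
Next best is cryo-EM session + electrophysiology block + sequencing lane + HPLC run + SAXS beamtime + confocal imaging at 227 (77 h) — short by 4.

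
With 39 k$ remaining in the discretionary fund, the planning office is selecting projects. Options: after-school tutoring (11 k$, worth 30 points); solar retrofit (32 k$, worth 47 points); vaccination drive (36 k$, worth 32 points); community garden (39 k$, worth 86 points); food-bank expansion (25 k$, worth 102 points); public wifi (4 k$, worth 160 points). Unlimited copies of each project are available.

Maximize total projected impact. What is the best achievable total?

1440

Ranking by ratio (projected impact/k$): public wifi 40.00, food-bank expansion 4.08, after-school tutoring 2.73.
Best packing: 9×public wifi — 36 k$, 1440 total.
No other feasible combination exceeds 1440.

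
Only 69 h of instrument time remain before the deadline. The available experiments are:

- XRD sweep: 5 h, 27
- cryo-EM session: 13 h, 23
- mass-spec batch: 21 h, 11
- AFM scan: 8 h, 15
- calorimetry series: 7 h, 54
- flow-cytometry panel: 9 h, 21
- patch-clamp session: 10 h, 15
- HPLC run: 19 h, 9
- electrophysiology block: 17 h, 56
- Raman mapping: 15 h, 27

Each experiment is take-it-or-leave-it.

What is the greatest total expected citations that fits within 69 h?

211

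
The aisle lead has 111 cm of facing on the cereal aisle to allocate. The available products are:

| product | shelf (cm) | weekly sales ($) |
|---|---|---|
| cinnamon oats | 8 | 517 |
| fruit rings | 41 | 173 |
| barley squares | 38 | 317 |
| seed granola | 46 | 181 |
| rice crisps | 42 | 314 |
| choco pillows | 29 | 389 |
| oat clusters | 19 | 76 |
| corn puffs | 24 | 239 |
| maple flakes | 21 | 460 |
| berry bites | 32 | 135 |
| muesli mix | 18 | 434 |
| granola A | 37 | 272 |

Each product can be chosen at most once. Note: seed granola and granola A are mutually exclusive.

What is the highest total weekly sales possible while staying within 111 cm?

By weekly sales per cm: cinnamon oats 64.62, muesli mix 24.11, maple flakes 21.90 lead.
The ratio ordering already packs tightly: cinnamon oats + choco pillows + corn puffs + maple flakes + muesli mix, 100 cm, 2039.
That's the maximum — no feasible swap from here does better than 2039.

2039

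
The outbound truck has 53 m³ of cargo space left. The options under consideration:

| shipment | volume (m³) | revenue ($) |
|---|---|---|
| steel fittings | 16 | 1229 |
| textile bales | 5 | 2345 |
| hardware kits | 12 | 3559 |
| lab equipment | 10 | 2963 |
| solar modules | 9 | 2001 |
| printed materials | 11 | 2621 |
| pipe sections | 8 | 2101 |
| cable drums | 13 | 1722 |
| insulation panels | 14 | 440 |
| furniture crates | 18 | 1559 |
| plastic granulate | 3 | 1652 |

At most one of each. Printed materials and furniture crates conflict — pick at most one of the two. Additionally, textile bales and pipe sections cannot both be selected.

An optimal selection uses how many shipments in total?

6

The maximum revenue within 53 m³ is 15141.
For example textile bales + hardware kits + lab equipment + solar modules + printed materials + plastic granulate achieves it, using 50 m³.
Any selection reaching 15141 contains exactly 6 shipments.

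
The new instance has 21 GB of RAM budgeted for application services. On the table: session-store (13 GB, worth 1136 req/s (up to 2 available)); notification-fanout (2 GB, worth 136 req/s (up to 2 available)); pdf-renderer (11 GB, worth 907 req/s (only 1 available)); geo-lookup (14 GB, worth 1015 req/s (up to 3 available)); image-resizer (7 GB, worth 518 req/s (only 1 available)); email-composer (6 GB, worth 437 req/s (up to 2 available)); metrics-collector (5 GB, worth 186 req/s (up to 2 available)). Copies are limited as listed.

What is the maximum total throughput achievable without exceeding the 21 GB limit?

1709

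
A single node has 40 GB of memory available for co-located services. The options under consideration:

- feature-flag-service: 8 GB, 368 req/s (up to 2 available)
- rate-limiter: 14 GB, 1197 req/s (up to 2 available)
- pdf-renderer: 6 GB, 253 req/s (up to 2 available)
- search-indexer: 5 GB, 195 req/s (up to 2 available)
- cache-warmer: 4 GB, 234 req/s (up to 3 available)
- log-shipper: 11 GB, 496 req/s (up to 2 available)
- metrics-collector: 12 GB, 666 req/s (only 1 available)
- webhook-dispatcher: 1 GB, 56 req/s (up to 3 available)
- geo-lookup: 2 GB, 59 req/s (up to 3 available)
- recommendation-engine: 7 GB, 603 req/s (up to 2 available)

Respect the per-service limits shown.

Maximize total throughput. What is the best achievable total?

3287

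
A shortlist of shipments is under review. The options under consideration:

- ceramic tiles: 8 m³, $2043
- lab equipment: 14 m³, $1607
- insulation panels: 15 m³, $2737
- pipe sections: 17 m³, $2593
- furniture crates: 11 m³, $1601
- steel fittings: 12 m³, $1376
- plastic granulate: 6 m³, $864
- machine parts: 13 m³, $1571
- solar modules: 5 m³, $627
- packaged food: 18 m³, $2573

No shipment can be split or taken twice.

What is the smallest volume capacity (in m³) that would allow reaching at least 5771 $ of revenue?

34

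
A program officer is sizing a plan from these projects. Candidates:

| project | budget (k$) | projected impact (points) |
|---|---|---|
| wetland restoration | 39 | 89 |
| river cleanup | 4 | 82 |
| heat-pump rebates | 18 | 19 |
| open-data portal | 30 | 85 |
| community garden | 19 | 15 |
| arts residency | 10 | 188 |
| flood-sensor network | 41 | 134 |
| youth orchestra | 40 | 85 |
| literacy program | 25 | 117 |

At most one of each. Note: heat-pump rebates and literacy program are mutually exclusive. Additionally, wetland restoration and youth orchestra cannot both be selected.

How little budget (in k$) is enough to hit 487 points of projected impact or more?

Minimise k$ subject to total projected impact ≥ 487.
Taking river cleanup + arts residency + flood-sensor network + literacy program gives 521 (≥ 487) for 80 k$.
No combination under 80 k$ hits 487.

80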